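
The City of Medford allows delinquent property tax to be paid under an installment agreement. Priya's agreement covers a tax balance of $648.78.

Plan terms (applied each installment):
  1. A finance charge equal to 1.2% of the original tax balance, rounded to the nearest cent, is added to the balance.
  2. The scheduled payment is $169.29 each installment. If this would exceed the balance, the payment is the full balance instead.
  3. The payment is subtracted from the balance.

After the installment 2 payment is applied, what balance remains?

$325.78

Installment 1: opening $648.78; interest $7.79 → $656.57; payment $169.29; balance $487.28
Installment 2: opening $487.28; interest $7.79 → $495.07; payment $169.29; balance $325.78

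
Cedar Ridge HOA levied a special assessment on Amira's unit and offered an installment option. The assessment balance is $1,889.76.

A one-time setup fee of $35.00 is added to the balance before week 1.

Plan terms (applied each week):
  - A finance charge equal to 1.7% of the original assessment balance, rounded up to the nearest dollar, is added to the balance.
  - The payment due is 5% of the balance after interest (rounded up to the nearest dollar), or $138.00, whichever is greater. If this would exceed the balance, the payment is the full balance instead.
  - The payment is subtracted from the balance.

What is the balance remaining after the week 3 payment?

$1,609.76

# | Opening | Interest | Payment | End bal
1 | $1,924.76 | $33.00 | $138.00 | $1,819.76
2 | $1,819.76 | $33.00 | $138.00 | $1,714.76
3 | $1,714.76 | $33.00 | $138.00 | $1,609.76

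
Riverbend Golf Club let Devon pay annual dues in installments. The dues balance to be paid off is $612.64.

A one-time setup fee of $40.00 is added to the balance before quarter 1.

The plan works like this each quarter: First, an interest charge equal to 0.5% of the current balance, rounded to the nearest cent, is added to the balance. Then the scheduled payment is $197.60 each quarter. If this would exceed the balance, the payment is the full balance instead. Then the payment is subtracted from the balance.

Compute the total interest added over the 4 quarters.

Quarter 1: $652.64 +$3.26 interest = $655.90; pay $197.60 → $458.30
Quarter 2: $458.30 +$2.29 interest = $460.59; pay $197.60 → $262.99
Quarter 3: $262.99 +$1.31 interest = $264.30; pay $197.60 → $66.70
Quarter 4: $66.70 +$0.33 interest = $67.03; pay $67.03 → $0.00
Total interest: $3.26 + $2.29 + $1.31 + $0.33 = $7.19

$7.19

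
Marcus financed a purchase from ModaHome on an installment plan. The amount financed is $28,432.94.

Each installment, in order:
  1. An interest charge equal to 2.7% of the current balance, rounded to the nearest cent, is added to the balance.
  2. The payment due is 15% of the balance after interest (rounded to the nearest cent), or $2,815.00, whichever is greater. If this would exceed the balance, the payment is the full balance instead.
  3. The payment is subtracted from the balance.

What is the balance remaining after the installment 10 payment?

# | Opening | Interest | Payment | End bal
1 | $28,432.94 | $767.69 | $4,380.09 | $24,820.54
2 | $24,820.54 | $670.15 | $3,823.60 | $21,667.09
3 | $21,667.09 | $585.01 | $3,337.82 | $18,914.28
4 | $18,914.28 | $510.69 | $2,913.75 | $16,511.22
5 | $16,511.22 | $445.80 | $2,815.00 | $14,142.02
6 | $14,142.02 | $381.83 | $2,815.00 | $11,708.85
7 | $11,708.85 | $316.14 | $2,815.00 | $9,209.99
8 | $9,209.99 | $248.67 | $2,815.00 | $6,643.66
9 | $6,643.66 | $179.38 | $2,815.00 | $4,008.04
10 | $4,008.04 | $108.22 | $2,815.00 | $1,301.26

$1,301.26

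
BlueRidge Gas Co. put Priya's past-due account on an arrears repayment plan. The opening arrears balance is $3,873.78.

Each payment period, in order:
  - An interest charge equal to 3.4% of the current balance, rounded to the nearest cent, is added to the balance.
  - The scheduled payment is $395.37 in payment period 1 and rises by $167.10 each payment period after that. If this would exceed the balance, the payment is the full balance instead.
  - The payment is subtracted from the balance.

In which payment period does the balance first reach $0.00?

Payment period 1: opening $3,873.78; interest $131.71 → $4,005.49; payment $395.37; balance $3,610.12
Payment period 2: opening $3,610.12; interest $122.74 → $3,732.86; payment $562.47; balance $3,170.39
Payment period 3: opening $3,170.39; interest $107.79 → $3,278.18; payment $729.57; balance $2,548.61
Payment period 4: opening $2,548.61; interest $86.65 → $2,635.26; payment $896.67; balance $1,738.59
Payment period 5: opening $1,738.59; interest $59.11 → $1,797.70; payment $1,063.77; balance $733.93
Payment period 6: opening $733.93; interest $24.95 → $758.88; payment $758.88; balance $0.00
Balance reaches $0.00 in payment period 6.

6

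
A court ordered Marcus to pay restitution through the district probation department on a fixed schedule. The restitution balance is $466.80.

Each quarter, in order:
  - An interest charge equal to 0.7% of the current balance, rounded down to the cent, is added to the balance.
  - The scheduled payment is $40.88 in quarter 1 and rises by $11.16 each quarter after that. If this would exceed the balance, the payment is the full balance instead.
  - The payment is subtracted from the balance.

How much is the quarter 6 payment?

Quarter 1: opening $466.80; interest $3.26 → $470.06; payment $40.88; balance $429.18
Quarter 2: opening $429.18; interest $3.00 → $432.18; payment $52.04; balance $380.14
Quarter 3: opening $380.14; interest $2.66 → $382.80; payment $63.20; balance $319.60
Quarter 4: opening $319.60; interest $2.23 → $321.83; payment $74.36; balance $247.47
Quarter 5: opening $247.47; interest $1.73 → $249.20; payment $85.52; balance $163.68
Quarter 6: opening $163.68; interest $1.14 → $164.82; payment $96.68; balance $68.14

$96.68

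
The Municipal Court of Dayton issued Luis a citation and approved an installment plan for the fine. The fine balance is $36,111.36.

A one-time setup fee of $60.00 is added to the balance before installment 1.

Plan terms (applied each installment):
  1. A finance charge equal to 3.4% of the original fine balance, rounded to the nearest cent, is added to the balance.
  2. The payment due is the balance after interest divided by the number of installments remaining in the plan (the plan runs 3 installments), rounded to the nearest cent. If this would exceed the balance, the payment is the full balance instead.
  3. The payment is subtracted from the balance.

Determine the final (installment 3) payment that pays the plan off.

# | Opening | Interest | Payment | End bal
1 | $36,171.36 | $1,227.79 | $12,466.38 | $24,932.77
2 | $24,932.77 | $1,227.79 | $13,080.28 | $13,080.28
3 | $13,080.28 | $1,227.79 | $14,308.07 | $0.00

$14,308.07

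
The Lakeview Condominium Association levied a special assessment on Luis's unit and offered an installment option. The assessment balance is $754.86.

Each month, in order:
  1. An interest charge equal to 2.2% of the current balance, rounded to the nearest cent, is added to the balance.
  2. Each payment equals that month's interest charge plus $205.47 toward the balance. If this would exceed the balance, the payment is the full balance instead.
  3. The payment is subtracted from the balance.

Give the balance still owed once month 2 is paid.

$343.92

Month 1: $754.86 +$16.61 interest = $771.47; pay $222.08 → $549.39
Month 2: $549.39 +$12.09 interest = $561.48; pay $217.56 → $343.92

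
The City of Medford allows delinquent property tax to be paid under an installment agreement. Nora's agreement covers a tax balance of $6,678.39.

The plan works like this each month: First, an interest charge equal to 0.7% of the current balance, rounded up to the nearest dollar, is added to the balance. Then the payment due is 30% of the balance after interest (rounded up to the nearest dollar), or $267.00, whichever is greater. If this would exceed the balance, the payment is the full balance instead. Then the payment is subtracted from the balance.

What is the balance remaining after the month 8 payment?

$294.39

# | Opening | Interest | Payment | End bal
1 | $6,678.39 | $47.00 | $2,018.00 | $4,707.39
2 | $4,707.39 | $33.00 | $1,423.00 | $3,317.39
3 | $3,317.39 | $24.00 | $1,003.00 | $2,338.39
4 | $2,338.39 | $17.00 | $707.00 | $1,648.39
5 | $1,648.39 | $12.00 | $499.00 | $1,161.39
6 | $1,161.39 | $9.00 | $352.00 | $818.39
7 | $818.39 | $6.00 | $267.00 | $557.39
8 | $557.39 | $4.00 | $267.00 | $294.39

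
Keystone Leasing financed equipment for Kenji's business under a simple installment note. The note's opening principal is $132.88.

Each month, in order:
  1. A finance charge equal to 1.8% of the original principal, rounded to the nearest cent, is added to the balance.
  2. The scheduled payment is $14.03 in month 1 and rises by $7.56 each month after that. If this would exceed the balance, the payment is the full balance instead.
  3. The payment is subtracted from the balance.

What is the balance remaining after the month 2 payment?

$102.04

Month 1: $132.88 +$2.39 interest = $135.27; pay $14.03 → $121.24
Month 2: $121.24 +$2.39 interest = $123.63; pay $21.59 → $102.04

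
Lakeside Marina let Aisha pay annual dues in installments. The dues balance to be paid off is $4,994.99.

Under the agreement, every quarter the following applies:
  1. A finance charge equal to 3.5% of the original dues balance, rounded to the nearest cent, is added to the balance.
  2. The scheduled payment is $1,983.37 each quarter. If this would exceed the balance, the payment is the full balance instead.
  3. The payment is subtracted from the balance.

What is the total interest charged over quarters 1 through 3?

Quarter 1: opening $4,994.99; interest $174.82 → $5,169.81; payment $1,983.37; balance $3,186.44
Quarter 2: opening $3,186.44; interest $174.82 → $3,361.26; payment $1,983.37; balance $1,377.89
Quarter 3: opening $1,377.89; interest $174.82 → $1,552.71; payment $1,552.71; balance $0.00
Total interest: $174.82 + $174.82 + $174.82 = $524.46

$524.46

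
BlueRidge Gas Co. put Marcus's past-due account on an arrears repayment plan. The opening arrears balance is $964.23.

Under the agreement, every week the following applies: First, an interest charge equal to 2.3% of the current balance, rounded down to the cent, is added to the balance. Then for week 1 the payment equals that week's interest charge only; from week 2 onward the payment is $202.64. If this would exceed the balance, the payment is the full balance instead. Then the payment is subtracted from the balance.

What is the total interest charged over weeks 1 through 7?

$91.00

# | Opening | Interest | Payment | End bal
1 | $964.23 | $22.17 | $22.17 | $964.23
2 | $964.23 | $22.17 | $202.64 | $783.76
3 | $783.76 | $18.02 | $202.64 | $599.14
4 | $599.14 | $13.78 | $202.64 | $410.28
5 | $410.28 | $9.43 | $202.64 | $217.07
6 | $217.07 | $4.99 | $202.64 | $19.42
7 | $19.42 | $0.44 | $19.86 | $0.00
Total interest: $22.17 + $22.17 + $18.02 + $13.78 + $9.43 + $4.99 + $0.44 = $91.00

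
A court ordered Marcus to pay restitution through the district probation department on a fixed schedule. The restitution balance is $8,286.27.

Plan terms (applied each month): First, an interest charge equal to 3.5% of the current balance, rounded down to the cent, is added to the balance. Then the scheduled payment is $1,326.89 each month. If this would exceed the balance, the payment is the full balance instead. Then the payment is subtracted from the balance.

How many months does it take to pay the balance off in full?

# | Opening | Interest | Payment | End bal
1 | $8,286.27 | $290.01 | $1,326.89 | $7,249.39
2 | $7,249.39 | $253.72 | $1,326.89 | $6,176.22
3 | $6,176.22 | $216.16 | $1,326.89 | $5,065.49
4 | $5,065.49 | $177.29 | $1,326.89 | $3,915.89
5 | $3,915.89 | $137.05 | $1,326.89 | $2,726.05
6 | $2,726.05 | $95.41 | $1,326.89 | $1,494.57
7 | $1,494.57 | $52.30 | $1,326.89 | $219.98
8 | $219.98 | $7.69 | $227.67 | $0.00
Balance reaches $0.00 in month 8.

8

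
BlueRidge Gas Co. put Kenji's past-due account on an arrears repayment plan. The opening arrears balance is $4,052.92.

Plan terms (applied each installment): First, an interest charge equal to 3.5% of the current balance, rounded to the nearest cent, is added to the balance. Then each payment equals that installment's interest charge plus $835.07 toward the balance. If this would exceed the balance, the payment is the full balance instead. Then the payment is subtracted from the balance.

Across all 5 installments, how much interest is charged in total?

# | Opening | Interest | Payment | End bal
1 | $4,052.92 | $141.85 | $976.92 | $3,217.85
2 | $3,217.85 | $112.62 | $947.69 | $2,382.78
3 | $2,382.78 | $83.40 | $918.47 | $1,547.71
4 | $1,547.71 | $54.17 | $889.24 | $712.64
5 | $712.64 | $24.94 | $737.58 | $0.00
Total interest: $141.85 + $112.62 + $83.40 + $54.17 + $24.94 = $416.98

$416.98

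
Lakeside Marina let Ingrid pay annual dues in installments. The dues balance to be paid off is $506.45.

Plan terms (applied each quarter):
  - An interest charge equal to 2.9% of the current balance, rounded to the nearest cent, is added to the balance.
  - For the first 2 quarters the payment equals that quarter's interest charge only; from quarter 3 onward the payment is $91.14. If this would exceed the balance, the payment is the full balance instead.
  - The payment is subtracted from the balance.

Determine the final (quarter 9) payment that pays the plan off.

$13.55

Quarter 1: $506.45 +$14.69 interest = $521.14; pay $14.69 → $506.45
Quarter 2: $506.45 +$14.69 interest = $521.14; pay $14.69 → $506.45
Quarter 3: $506.45 +$14.69 interest = $521.14; pay $91.14 → $430.00
Quarter 4: $430.00 +$12.47 interest = $442.47; pay $91.14 → $351.33
Quarter 5: $351.33 +$10.19 interest = $361.52; pay $91.14 → $270.38
Quarter 6: $270.38 +$7.84 interest = $278.22; pay $91.14 → $187.08
Quarter 7: $187.08 +$5.43 interest = $192.51; pay $91.14 → $101.37
Quarter 8: $101.37 +$2.94 interest = $104.31; pay $91.14 → $13.17
Quarter 9: $13.17 +$0.38 interest = $13.55; pay $13.55 → $0.00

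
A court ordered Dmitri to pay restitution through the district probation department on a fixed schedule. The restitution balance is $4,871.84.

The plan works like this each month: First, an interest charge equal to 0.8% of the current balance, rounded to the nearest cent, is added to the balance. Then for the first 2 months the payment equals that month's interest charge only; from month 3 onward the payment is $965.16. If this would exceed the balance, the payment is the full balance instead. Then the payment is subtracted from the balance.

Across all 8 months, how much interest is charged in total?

$199.46

Month 1: $4,871.84 +$38.97 interest = $4,910.81; pay $38.97 → $4,871.84
Month 2: $4,871.84 +$38.97 interest = $4,910.81; pay $38.97 → $4,871.84
Month 3: $4,871.84 +$38.97 interest = $4,910.81; pay $965.16 → $3,945.65
Month 4: $3,945.65 +$31.57 interest = $3,977.22; pay $965.16 → $3,012.06
Month 5: $3,012.06 +$24.10 interest = $3,036.16; pay $965.16 → $2,071.00
Month 6: $2,071.00 +$16.57 interest = $2,087.57; pay $965.16 → $1,122.41
Month 7: $1,122.41 +$8.98 interest = $1,131.39; pay $965.16 → $166.23
Month 8: $166.23 +$1.33 interest = $167.56; pay $167.56 → $0.00
Total interest: $38.97 + $38.97 + $38.97 + $31.57 + $24.10 + $16.57 + $8.98 + $1.33 = $199.46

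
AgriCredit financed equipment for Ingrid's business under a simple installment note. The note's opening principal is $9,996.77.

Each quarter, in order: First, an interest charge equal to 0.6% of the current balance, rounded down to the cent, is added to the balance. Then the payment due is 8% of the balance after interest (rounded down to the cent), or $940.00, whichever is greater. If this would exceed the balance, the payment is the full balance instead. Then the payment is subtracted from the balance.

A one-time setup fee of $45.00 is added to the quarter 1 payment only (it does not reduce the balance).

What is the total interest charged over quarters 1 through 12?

Quarter 1: opening $9,996.77; interest $59.98 → $10,056.75; payment $940.00 (+ $45.00 fee); balance $9,116.75
Quarter 2: opening $9,116.75; interest $54.70 → $9,171.45; payment $940.00; balance $8,231.45
Quarter 3: opening $8,231.45; interest $49.38 → $8,280.83; payment $940.00; balance $7,340.83
Quarter 4: opening $7,340.83; interest $44.04 → $7,384.87; payment $940.00; balance $6,444.87
Quarter 5: opening $6,444.87; interest $38.66 → $6,483.53; payment $940.00; balance $5,543.53
Quarter 6: opening $5,543.53; interest $33.26 → $5,576.79; payment $940.00; balance $4,636.79
Quarter 7: opening $4,636.79; interest $27.82 → $4,664.61; payment $940.00; balance $3,724.61
Quarter 8: opening $3,724.61; interest $22.34 → $3,746.95; payment $940.00; balance $2,806.95
Quarter 9: opening $2,806.95; interest $16.84 → $2,823.79; payment $940.00; balance $1,883.79
Quarter 10: opening $1,883.79; interest $11.30 → $1,895.09; payment $940.00; balance $955.09
Quarter 11: opening $955.09; interest $5.73 → $960.82; payment $940.00; balance $20.82
Quarter 12: opening $20.82; interest $0.12 → $20.94; payment $20.94; balance $0.00
Total interest: $59.98 + $54.70 + $49.38 + $44.04 + $38.66 + $33.26 + $27.82 + $22.34 + $16.84 + $11.30 + $5.73 + $0.12 = $364.17

$364.17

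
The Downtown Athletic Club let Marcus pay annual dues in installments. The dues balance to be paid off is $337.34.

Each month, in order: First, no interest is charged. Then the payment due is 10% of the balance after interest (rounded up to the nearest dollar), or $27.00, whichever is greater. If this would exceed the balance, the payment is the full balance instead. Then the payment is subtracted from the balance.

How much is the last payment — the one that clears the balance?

$1.34

# | Opening | Payment | End bal
1 | $337.34 | $34.00 | $303.34
2 | $303.34 | $31.00 | $272.34
3 | $272.34 | $28.00 | $244.34
4 | $244.34 | $27.00 | $217.34
5 | $217.34 | $27.00 | $190.34
6 | $190.34 | $27.00 | $163.34
7 | $163.34 | $27.00 | $136.34
8 | $136.34 | $27.00 | $109.34
9 | $109.34 | $27.00 | $82.34
10 | $82.34 | $27.00 | $55.34
11 | $55.34 | $27.00 | $28.34
12 | $28.34 | $27.00 | $1.34
13 | $1.34 | $1.34 | $0.00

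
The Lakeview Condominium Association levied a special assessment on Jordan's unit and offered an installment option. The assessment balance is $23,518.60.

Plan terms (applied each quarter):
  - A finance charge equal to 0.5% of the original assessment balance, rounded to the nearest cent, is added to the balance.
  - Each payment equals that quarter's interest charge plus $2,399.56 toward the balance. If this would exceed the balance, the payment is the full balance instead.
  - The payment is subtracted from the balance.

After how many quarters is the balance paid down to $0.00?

10

Quarter 1: $23,518.60 +$117.59 interest = $23,636.19; pay $2,517.15 → $21,119.04
Quarter 2: $21,119.04 +$117.59 interest = $21,236.63; pay $2,517.15 → $18,719.48
Quarter 3: $18,719.48 +$117.59 interest = $18,837.07; pay $2,517.15 → $16,319.92
Quarter 4: $16,319.92 +$117.59 interest = $16,437.51; pay $2,517.15 → $13,920.36
Quarter 5: $13,920.36 +$117.59 interest = $14,037.95; pay $2,517.15 → $11,520.80
Quarter 6: $11,520.80 +$117.59 interest = $11,638.39; pay $2,517.15 → $9,121.24
Quarter 7: $9,121.24 +$117.59 interest = $9,238.83; pay $2,517.15 → $6,721.68
Quarter 8: $6,721.68 +$117.59 interest = $6,839.27; pay $2,517.15 → $4,322.12
Quarter 9: $4,322.12 +$117.59 interest = $4,439.71; pay $2,517.15 → $1,922.56
Quarter 10: $1,922.56 +$117.59 interest = $2,040.15; pay $2,040.15 → $0.00
Balance reaches $0.00 in quarter 10.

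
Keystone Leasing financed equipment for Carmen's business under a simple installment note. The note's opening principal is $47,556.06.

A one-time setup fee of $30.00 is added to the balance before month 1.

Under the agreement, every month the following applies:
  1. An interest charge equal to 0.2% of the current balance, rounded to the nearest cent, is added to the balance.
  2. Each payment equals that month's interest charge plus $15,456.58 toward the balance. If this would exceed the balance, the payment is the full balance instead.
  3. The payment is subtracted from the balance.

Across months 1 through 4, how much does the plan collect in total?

Month 1: $47,586.06 +$95.17 interest = $47,681.23; pay $15,551.75 → $32,129.48
Month 2: $32,129.48 +$64.26 interest = $32,193.74; pay $15,520.84 → $16,672.90
Month 3: $16,672.90 +$33.35 interest = $16,706.25; pay $15,489.93 → $1,216.32
Month 4: $1,216.32 +$2.43 interest = $1,218.75; pay $1,218.75 → $0.00
Total paid: $47,781.27

$47,781.27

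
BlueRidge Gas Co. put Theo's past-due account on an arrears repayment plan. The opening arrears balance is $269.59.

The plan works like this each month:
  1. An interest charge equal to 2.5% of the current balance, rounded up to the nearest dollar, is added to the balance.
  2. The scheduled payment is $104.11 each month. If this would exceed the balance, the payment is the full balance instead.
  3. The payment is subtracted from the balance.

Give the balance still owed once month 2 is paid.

Month 1: opening $269.59; interest $7.00 → $276.59; payment $104.11; balance $172.48
Month 2: opening $172.48; interest $5.00 → $177.48; payment $104.11; balance $73.37

$73.37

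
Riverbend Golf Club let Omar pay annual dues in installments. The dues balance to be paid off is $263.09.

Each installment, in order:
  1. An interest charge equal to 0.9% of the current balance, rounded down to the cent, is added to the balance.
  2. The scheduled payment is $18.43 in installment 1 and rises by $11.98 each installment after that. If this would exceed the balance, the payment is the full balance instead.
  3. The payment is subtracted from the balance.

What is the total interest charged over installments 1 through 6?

Installment 1: $263.09 +$2.36 interest = $265.45; pay $18.43 → $247.02
Installment 2: $247.02 +$2.22 interest = $249.24; pay $30.41 → $218.83
Installment 3: $218.83 +$1.96 interest = $220.79; pay $42.39 → $178.40
Installment 4: $178.40 +$1.60 interest = $180.00; pay $54.37 → $125.63
Installment 5: $125.63 +$1.13 interest = $126.76; pay $66.35 → $60.41
Installment 6: $60.41 +$0.54 interest = $60.95; pay $60.95 → $0.00
Total interest: $2.36 + $2.22 + $1.96 + $1.60 + $1.13 + $0.54 = $9.81

$9.81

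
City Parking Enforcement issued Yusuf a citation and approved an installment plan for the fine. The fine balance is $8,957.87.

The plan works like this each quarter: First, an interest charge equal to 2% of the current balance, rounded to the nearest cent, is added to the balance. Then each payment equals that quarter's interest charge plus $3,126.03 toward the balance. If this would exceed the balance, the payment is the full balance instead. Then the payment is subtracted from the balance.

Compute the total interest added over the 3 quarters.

$349.92

# | Opening | Interest | Payment | End bal
1 | $8,957.87 | $179.16 | $3,305.19 | $5,831.84
2 | $5,831.84 | $116.64 | $3,242.67 | $2,705.81
3 | $2,705.81 | $54.12 | $2,759.93 | $0.00
Total interest: $179.16 + $116.64 + $54.12 = $349.92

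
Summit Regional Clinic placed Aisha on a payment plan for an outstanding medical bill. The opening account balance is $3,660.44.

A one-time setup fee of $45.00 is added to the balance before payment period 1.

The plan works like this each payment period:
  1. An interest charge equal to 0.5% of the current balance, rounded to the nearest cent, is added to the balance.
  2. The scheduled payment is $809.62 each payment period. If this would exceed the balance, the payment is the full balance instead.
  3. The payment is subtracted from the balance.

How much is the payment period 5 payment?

Payment period 1: $3,705.44 +$18.53 interest = $3,723.97; pay $809.62 → $2,914.35
Payment period 2: $2,914.35 +$14.57 interest = $2,928.92; pay $809.62 → $2,119.30
Payment period 3: $2,119.30 +$10.60 interest = $2,129.90; pay $809.62 → $1,320.28
Payment period 4: $1,320.28 +$6.60 interest = $1,326.88; pay $809.62 → $517.26
Payment period 5: $517.26 +$2.59 interest = $519.85; pay $519.85 → $0.00

$519.85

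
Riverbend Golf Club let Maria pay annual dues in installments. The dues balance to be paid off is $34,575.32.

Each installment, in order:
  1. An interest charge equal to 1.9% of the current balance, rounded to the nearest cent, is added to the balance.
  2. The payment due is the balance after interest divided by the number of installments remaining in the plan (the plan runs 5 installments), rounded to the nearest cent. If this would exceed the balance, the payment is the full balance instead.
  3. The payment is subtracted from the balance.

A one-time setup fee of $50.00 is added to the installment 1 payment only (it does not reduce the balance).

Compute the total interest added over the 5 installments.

Installment 1: $34,575.32 +$656.93 interest = $35,232.25; pay $7,046.45 (+ $50.00 fee) → $28,185.80
Installment 2: $28,185.80 +$535.53 interest = $28,721.33; pay $7,180.33 → $21,541.00
Installment 3: $21,541.00 +$409.28 interest = $21,950.28; pay $7,316.76 → $14,633.52
Installment 4: $14,633.52 +$278.04 interest = $14,911.56; pay $7,455.78 → $7,455.78
Installment 5: $7,455.78 +$141.66 interest = $7,597.44; pay $7,597.44 → $0.00
Total interest: $656.93 + $535.53 + $409.28 + $278.04 + $141.66 = $2,021.44

$2,021.44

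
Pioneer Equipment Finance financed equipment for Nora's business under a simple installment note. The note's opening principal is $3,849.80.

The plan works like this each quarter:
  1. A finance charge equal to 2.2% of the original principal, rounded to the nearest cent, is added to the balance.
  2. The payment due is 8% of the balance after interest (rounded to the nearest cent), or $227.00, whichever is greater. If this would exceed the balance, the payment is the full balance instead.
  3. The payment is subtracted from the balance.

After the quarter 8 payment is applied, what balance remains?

Quarter 1: opening $3,849.80; interest $84.70 → $3,934.50; payment $314.76; balance $3,619.74
Quarter 2: opening $3,619.74; interest $84.70 → $3,704.44; payment $296.36; balance $3,408.08
Quarter 3: opening $3,408.08; interest $84.70 → $3,492.78; payment $279.42; balance $3,213.36
Quarter 4: opening $3,213.36; interest $84.70 → $3,298.06; payment $263.84; balance $3,034.22
Quarter 5: opening $3,034.22; interest $84.70 → $3,118.92; payment $249.51; balance $2,869.41
Quarter 6: opening $2,869.41; interest $84.70 → $2,954.11; payment $236.33; balance $2,717.78
Quarter 7: opening $2,717.78; interest $84.70 → $2,802.48; payment $227.00; balance $2,575.48
Quarter 8: opening $2,575.48; interest $84.70 → $2,660.18; payment $227.00; balance $2,433.18

$2,433.18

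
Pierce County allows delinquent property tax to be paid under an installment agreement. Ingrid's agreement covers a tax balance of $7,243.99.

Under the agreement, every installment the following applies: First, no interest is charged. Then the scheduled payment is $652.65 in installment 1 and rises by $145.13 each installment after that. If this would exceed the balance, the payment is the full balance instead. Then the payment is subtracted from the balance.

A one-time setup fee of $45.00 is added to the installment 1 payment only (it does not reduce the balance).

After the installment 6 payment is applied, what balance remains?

$1,151.14

# | Opening | Payment | Fee | End bal
1 | $7,243.99 | $652.65 | $45.00 | $6,591.34
2 | $6,591.34 | $797.78 | — | $5,793.56
3 | $5,793.56 | $942.91 | — | $4,850.65
4 | $4,850.65 | $1,088.04 | — | $3,762.61
5 | $3,762.61 | $1,233.17 | — | $2,529.44
6 | $2,529.44 | $1,378.30 | — | $1,151.14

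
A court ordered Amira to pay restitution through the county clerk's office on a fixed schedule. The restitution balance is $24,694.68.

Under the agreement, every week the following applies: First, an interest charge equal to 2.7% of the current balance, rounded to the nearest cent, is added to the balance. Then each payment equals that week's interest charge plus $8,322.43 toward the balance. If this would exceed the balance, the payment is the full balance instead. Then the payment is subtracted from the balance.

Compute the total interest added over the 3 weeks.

Week 1: opening $24,694.68; interest $666.76 → $25,361.44; payment $8,989.19; balance $16,372.25
Week 2: opening $16,372.25; interest $442.05 → $16,814.30; payment $8,764.48; balance $8,049.82
Week 3: opening $8,049.82; interest $217.35 → $8,267.17; payment $8,267.17; balance $0.00
Total interest: $666.76 + $442.05 + $217.35 = $1,326.16

$1,326.16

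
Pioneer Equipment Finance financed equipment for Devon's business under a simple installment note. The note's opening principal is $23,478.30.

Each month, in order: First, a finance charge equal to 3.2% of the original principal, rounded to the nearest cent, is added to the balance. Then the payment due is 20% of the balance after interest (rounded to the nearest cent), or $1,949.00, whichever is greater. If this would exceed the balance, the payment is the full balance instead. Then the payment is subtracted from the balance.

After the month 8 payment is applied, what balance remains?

# | Opening | Interest | Payment | End bal
1 | $23,478.30 | $751.31 | $4,845.92 | $19,383.69
2 | $19,383.69 | $751.31 | $4,027.00 | $16,108.00
3 | $16,108.00 | $751.31 | $3,371.86 | $13,487.45
4 | $13,487.45 | $751.31 | $2,847.75 | $11,391.01
5 | $11,391.01 | $751.31 | $2,428.46 | $9,713.86
6 | $9,713.86 | $751.31 | $2,093.03 | $8,372.14
7 | $8,372.14 | $751.31 | $1,949.00 | $7,174.45
8 | $7,174.45 | $751.31 | $1,949.00 | $5,976.76

$5,976.76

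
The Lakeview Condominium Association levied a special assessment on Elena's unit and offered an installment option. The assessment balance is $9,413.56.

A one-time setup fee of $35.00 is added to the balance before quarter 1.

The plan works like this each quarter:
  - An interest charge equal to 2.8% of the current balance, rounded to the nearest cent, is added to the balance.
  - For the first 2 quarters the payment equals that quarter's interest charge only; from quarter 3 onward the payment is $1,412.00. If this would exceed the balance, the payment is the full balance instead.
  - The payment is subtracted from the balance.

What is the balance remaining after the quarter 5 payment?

$5,908.95

# | Opening | Interest | Payment | End bal
1 | $9,448.56 | $264.56 | $264.56 | $9,448.56
2 | $9,448.56 | $264.56 | $264.56 | $9,448.56
3 | $9,448.56 | $264.56 | $1,412.00 | $8,301.12
4 | $8,301.12 | $232.43 | $1,412.00 | $7,121.55
5 | $7,121.55 | $199.40 | $1,412.00 | $5,908.95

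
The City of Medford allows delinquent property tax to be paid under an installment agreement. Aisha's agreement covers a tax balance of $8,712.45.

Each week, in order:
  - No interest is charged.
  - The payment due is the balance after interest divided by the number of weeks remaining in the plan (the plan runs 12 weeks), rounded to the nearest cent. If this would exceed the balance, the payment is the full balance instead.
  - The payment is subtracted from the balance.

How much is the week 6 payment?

$726.04

Week 1: opening $8,712.45; payment $726.04; balance $7,986.41
Week 2: opening $7,986.41; payment $726.04; balance $7,260.37
Week 3: opening $7,260.37; payment $726.04; balance $6,534.33
Week 4: opening $6,534.33; payment $726.04; balance $5,808.29
Week 5: opening $5,808.29; payment $726.04; balance $5,082.25
Week 6: opening $5,082.25; payment $726.04; balance $4,356.21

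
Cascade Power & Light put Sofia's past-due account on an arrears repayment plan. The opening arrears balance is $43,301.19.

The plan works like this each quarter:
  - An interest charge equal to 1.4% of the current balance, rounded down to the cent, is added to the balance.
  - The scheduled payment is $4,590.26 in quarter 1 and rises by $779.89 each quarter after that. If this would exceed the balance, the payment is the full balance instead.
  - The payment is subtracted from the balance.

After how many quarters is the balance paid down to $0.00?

7

# | Opening | Interest | Payment | End bal
1 | $43,301.19 | $606.21 | $4,590.26 | $39,317.14
2 | $39,317.14 | $550.43 | $5,370.15 | $34,497.42
3 | $34,497.42 | $482.96 | $6,150.04 | $28,830.34
4 | $28,830.34 | $403.62 | $6,929.93 | $22,304.03
5 | $22,304.03 | $312.25 | $7,709.82 | $14,906.46
6 | $14,906.46 | $208.69 | $8,489.71 | $6,625.44
7 | $6,625.44 | $92.75 | $6,718.19 | $0.00
Balance reaches $0.00 in quarter 7.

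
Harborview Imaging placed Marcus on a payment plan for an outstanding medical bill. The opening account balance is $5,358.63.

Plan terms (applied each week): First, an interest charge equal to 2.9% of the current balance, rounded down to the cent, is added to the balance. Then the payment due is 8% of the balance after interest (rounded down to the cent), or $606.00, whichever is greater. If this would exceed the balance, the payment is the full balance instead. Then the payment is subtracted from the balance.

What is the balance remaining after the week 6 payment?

$2,451.25

Week 1: $5,358.63 +$155.40 interest = $5,514.03; pay $606.00 → $4,908.03
Week 2: $4,908.03 +$142.33 interest = $5,050.36; pay $606.00 → $4,444.36
Week 3: $4,444.36 +$128.88 interest = $4,573.24; pay $606.00 → $3,967.24
Week 4: $3,967.24 +$115.04 interest = $4,082.28; pay $606.00 → $3,476.28
Week 5: $3,476.28 +$100.81 interest = $3,577.09; pay $606.00 → $2,971.09
Week 6: $2,971.09 +$86.16 interest = $3,057.25; pay $606.00 → $2,451.25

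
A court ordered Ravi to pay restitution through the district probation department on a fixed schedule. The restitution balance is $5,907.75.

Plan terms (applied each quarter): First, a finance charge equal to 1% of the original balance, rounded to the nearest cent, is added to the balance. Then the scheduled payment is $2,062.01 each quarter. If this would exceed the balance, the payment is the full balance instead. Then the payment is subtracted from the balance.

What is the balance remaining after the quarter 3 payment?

Quarter 1: opening $5,907.75; interest $59.08 → $5,966.83; payment $2,062.01; balance $3,904.82
Quarter 2: opening $3,904.82; interest $59.08 → $3,963.90; payment $2,062.01; balance $1,901.89
Quarter 3: opening $1,901.89; interest $59.08 → $1,960.97; payment $1,960.97; balance $0.00

$0.00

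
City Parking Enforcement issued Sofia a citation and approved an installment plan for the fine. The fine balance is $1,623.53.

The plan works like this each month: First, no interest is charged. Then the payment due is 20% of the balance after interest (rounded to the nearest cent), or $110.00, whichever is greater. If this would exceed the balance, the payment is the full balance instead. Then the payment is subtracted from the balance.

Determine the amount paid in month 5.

Month 1: opening $1,623.53; payment $324.71; balance $1,298.82
Month 2: opening $1,298.82; payment $259.76; balance $1,039.06
Month 3: opening $1,039.06; payment $207.81; balance $831.25
Month 4: opening $831.25; payment $166.25; balance $665.00
Month 5: opening $665.00; payment $133.00; balance $532.00

$133.00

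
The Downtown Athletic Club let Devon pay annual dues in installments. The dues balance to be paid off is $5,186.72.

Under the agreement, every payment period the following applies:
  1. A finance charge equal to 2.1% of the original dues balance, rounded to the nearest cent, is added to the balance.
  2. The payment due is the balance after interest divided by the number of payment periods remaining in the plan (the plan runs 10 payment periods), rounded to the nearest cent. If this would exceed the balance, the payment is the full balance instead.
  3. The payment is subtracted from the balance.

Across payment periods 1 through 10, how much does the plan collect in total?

Payment period 1: $5,186.72 +$108.92 interest = $5,295.64; pay $529.56 → $4,766.08
Payment period 2: $4,766.08 +$108.92 interest = $4,875.00; pay $541.67 → $4,333.33
Payment period 3: $4,333.33 +$108.92 interest = $4,442.25; pay $555.28 → $3,886.97
Payment period 4: $3,886.97 +$108.92 interest = $3,995.89; pay $570.84 → $3,425.05
Payment period 5: $3,425.05 +$108.92 interest = $3,533.97; pay $589.00 → $2,944.97
Payment period 6: $2,944.97 +$108.92 interest = $3,053.89; pay $610.78 → $2,443.11
Payment period 7: $2,443.11 +$108.92 interest = $2,552.03; pay $638.01 → $1,914.02
Payment period 8: $1,914.02 +$108.92 interest = $2,022.94; pay $674.31 → $1,348.63
Payment period 9: $1,348.63 +$108.92 interest = $1,457.55; pay $728.78 → $728.77
Payment period 10: $728.77 +$108.92 interest = $837.69; pay $837.69 → $0.00
Total paid: $6,275.92

$6,275.92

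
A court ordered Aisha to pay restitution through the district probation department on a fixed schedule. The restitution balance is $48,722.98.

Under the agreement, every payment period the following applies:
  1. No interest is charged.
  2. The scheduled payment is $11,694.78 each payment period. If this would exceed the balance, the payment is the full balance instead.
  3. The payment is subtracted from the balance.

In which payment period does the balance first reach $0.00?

5

# | Opening | Payment | End bal
1 | $48,722.98 | $11,694.78 | $37,028.20
2 | $37,028.20 | $11,694.78 | $25,333.42
3 | $25,333.42 | $11,694.78 | $13,638.64
4 | $13,638.64 | $11,694.78 | $1,943.86
5 | $1,943.86 | $1,943.86 | $0.00
Balance reaches $0.00 in payment period 5.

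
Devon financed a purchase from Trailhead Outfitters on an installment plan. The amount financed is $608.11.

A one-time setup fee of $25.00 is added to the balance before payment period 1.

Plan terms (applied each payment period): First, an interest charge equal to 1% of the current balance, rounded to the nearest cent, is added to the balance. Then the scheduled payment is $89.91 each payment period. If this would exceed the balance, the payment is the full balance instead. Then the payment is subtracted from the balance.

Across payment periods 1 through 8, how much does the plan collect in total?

$659.89

Payment period 1: opening $633.11; interest $6.33 → $639.44; payment $89.91; balance $549.53
Payment period 2: opening $549.53; interest $5.50 → $555.03; payment $89.91; balance $465.12
Payment period 3: opening $465.12; interest $4.65 → $469.77; payment $89.91; balance $379.86
Payment period 4: opening $379.86; interest $3.80 → $383.66; payment $89.91; balance $293.75
Payment period 5: opening $293.75; interest $2.94 → $296.69; payment $89.91; balance $206.78
Payment period 6: opening $206.78; interest $2.07 → $208.85; payment $89.91; balance $118.94
Payment period 7: opening $118.94; interest $1.19 → $120.13; payment $89.91; balance $30.22
Payment period 8: opening $30.22; interest $0.30 → $30.52; payment $30.52; balance $0.00
Total paid: $659.89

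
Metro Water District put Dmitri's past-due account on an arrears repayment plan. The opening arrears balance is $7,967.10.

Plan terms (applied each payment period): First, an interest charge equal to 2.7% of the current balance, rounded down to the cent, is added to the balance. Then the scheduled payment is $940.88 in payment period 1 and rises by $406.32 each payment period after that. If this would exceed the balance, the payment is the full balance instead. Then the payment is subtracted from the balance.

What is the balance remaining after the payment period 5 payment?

$0.00

Payment period 1: $7,967.10 +$215.11 interest = $8,182.21; pay $940.88 → $7,241.33
Payment period 2: $7,241.33 +$195.51 interest = $7,436.84; pay $1,347.20 → $6,089.64
Payment period 3: $6,089.64 +$164.42 interest = $6,254.06; pay $1,753.52 → $4,500.54
Payment period 4: $4,500.54 +$121.51 interest = $4,622.05; pay $2,159.84 → $2,462.21
Payment period 5: $2,462.21 +$66.47 interest = $2,528.68; pay $2,528.68 → $0.00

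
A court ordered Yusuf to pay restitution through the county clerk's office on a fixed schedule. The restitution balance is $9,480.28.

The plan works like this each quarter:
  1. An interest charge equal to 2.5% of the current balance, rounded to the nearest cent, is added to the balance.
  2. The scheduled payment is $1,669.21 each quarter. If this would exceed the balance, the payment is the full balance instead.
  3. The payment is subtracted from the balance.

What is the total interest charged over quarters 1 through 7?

$875.01

Quarter 1: $9,480.28 +$237.01 interest = $9,717.29; pay $1,669.21 → $8,048.08
Quarter 2: $8,048.08 +$201.20 interest = $8,249.28; pay $1,669.21 → $6,580.07
Quarter 3: $6,580.07 +$164.50 interest = $6,744.57; pay $1,669.21 → $5,075.36
Quarter 4: $5,075.36 +$126.88 interest = $5,202.24; pay $1,669.21 → $3,533.03
Quarter 5: $3,533.03 +$88.33 interest = $3,621.36; pay $1,669.21 → $1,952.15
Quarter 6: $1,952.15 +$48.80 interest = $2,000.95; pay $1,669.21 → $331.74
Quarter 7: $331.74 +$8.29 interest = $340.03; pay $340.03 → $0.00
Total interest: $237.01 + $201.20 + $164.50 + $126.88 + $88.33 + $48.80 + $8.29 = $875.01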